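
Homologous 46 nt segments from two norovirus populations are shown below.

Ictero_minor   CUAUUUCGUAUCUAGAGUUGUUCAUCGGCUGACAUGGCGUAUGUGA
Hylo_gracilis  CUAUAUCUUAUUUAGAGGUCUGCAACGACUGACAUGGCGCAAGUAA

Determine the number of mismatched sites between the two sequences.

11

Mismatches occur at site 5 (U→A), site 8 (G→U), site 12 (C→U), site 18 (U→G), site 20 (G→C), site 22 (U→G), site 25 (U→A), site 28 (G→A), site 40 (U→C), site 42 (U→A), site 45 (G→A).
That gives 11 mismatches out of 46 aligned sites, so the Hamming distance is 11.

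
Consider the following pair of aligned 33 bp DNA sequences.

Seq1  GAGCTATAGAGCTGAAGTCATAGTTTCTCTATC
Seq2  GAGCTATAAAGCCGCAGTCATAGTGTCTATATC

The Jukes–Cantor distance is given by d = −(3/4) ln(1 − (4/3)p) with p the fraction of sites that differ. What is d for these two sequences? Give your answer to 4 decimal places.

0.1693

The sequences differ at positions 9 (G/A), 13 (T/C), 15 (A/C), 25 (T/G), 29 (C/A).
p = 5/33 = 0.151515.
d = −0.75 · ln(1 − (4/3)·0.151515) = −0.75 · ln(0.797980) = −0.75 · (-0.225672) = 0.1693.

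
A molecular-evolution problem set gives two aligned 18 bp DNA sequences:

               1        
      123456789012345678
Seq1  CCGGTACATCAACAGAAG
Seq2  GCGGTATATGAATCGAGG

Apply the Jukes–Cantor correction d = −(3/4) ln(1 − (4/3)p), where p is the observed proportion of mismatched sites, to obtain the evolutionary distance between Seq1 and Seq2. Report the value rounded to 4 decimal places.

0.4408

The sequences differ at positions 1 (C/G), 7 (C/T), 10 (C/G), 13 (C/T), 14 (A/C), 17 (A/G).
p = 6/18 = 0.333333.
d = −0.75 · ln(1 − (4/3)·0.333333) = −0.75 · ln(0.555556) = −0.75 · (-0.587786) = 0.4408.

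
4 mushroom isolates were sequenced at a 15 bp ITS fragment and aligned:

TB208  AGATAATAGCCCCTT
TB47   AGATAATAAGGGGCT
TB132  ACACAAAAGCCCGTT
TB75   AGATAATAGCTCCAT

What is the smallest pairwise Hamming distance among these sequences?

Pairwise Hamming distances:
  TB208 vs TB47: 6
  TB208 vs TB132: 4
  TB208 vs TB75: 2
  TB47 vs TB132: 8
  TB47 vs TB75: 6
  TB132 vs TB75: 6
The smallest is 2, between TB208 and TB75.

2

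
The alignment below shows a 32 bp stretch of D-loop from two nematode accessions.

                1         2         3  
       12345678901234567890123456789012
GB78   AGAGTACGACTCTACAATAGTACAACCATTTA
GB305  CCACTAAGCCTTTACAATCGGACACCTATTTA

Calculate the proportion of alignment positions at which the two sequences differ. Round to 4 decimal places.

0.3125

The sequences differ at positions 1 (A/C), 2 (G/C), 4 (G/C), 7 (C/A), 9 (A/C), 12 (C/T), 19 (A/C), 21 (T/G), 25 (A/C), 27 (C/T).
There are 10 differences over 32 sites, so p = 10/32 = 0.3125.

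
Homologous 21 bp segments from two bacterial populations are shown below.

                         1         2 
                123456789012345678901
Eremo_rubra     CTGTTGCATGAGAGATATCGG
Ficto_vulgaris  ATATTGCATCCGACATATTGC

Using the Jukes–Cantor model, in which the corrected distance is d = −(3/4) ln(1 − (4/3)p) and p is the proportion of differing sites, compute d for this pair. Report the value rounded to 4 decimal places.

0.4408

The sequences differ at positions 1 (C/A), 3 (G/A), 10 (G/C), 11 (A/C), 14 (G/C), 19 (C/T), 21 (G/C).
p = 7/21 = 0.333333.
d = −0.75 · ln(1 − (4/3)·0.333333) = −0.75 · ln(0.555556) = −0.75 · (-0.587786) = 0.4408.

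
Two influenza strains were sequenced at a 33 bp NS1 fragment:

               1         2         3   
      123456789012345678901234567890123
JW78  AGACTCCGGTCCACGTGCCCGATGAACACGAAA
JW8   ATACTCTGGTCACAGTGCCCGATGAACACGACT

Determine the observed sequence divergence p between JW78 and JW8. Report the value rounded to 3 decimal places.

Mismatches occur at site 2 (G/T), site 7 (C/T), site 12 (C/A), site 13 (A/C), site 14 (C/A), site 32 (A/C), site 33 (A/T).
There are 7 differences over 33 sites, so p = 7/33 = 0.212.

0.212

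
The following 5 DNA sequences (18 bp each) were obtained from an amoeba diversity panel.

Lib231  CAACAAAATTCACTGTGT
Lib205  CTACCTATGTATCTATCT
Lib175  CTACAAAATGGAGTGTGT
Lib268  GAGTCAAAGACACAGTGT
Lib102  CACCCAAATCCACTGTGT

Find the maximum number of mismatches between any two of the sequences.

12

Pairwise Hamming distances:
  Lib231 vs Lib205: 9
  Lib231 vs Lib175: 4
  Lib231 vs Lib268: 7
  Lib231 vs Lib102: 3
  Lib205 vs Lib175: 10
  Lib205 vs Lib268: 12
  Lib205 vs Lib102: 10
  Lib175 vs Lib268: 10
  Lib175 vs Lib102: 6
  Lib268 vs Lib102: 6
The largest is 12, between Lib205 and Lib268.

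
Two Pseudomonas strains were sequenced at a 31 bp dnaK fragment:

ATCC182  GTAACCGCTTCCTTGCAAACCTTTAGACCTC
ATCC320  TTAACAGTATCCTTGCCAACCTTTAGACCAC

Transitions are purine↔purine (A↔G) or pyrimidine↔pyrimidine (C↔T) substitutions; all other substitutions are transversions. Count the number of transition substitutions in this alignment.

1

Differing sites — 1:G/T (Tv); 6:C/A (Tv); 8:C/T (Ti); 9:T/A (Tv); 17:A/C (Tv); 30:T/A (Tv).
Of the 6 differences, 1 transition and 5 transversions, so the answer is 1.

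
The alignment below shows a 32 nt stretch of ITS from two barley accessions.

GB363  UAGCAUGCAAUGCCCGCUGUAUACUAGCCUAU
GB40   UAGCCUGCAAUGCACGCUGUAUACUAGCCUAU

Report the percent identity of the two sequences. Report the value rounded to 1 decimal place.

Mismatches occur at site 5 (A→C), site 14 (C→A).
30 of the 32 sites match, so the percent identity is 30/32 × 100 = 93.8%.

93.8%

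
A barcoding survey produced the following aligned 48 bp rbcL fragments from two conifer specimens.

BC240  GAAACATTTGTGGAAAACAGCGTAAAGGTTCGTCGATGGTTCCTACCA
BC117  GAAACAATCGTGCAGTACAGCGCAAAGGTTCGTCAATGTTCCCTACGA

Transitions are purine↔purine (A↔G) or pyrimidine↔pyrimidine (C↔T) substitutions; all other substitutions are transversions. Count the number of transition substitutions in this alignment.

The sequences differ at positions 7 (T/A, transversion), 9 (T/C, transition), 13 (G/C, transversion), 15 (A/G, transition), 16 (A/T, transversion), 23 (T/C, transition), 35 (G/A, transition), 39 (G/T, transversion), 41 (T/C, transition), 47 (C/G, transversion).
Of the 10 differences, 5 transitions and 5 transversions, so the answer is 5.

5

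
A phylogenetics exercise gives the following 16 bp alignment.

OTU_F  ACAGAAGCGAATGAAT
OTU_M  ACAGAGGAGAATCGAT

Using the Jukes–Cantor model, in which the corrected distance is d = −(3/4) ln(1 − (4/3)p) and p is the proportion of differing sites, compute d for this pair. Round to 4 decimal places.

0.3041

Mismatches occur at site 6 (A/G), site 8 (C/A), site 13 (G/C), site 14 (A/G).
p = 4/16 = 0.250000.
d = −0.75 · ln(1 − (4/3)·0.250000) = −0.75 · ln(0.666667) = −0.75 · (-0.405465) = 0.3041.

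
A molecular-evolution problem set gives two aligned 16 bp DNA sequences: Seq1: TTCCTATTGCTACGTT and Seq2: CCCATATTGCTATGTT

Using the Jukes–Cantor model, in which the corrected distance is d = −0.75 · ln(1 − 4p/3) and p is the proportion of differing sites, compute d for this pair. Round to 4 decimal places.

0.3041

The sequences differ at positions 1 (T/C), 2 (T/C), 4 (C/A), 13 (C/T).
p = 4/16 = 0.250000.
d = −0.75 · ln(1 − (4/3)·0.250000) = −0.75 · ln(0.666667) = −0.75 · (-0.405465) = 0.3041.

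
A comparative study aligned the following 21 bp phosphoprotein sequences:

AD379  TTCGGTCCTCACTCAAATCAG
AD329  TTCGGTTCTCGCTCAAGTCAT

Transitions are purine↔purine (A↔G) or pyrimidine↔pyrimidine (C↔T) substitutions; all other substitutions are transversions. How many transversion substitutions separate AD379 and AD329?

1

The sequences differ at positions 7 (C/T, transition), 11 (A/G, transition), 17 (A/G, transition), 21 (G/T, transversion).
Of the 4 differences, 3 transitions and 1 transversion, so the answer is 1.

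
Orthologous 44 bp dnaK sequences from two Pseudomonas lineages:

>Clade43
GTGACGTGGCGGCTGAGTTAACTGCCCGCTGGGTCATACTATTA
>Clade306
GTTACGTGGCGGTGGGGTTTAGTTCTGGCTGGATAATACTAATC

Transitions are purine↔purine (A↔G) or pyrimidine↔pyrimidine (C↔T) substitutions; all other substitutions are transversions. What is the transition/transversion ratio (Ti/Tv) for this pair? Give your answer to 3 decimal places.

Mismatches occur at site 3 (G↔T, transversion), site 13 (C↔T, transition), site 14 (T↔G, transversion), site 16 (A↔G, transition), site 20 (A↔T, transversion), site 22 (C↔G, transversion), site 24 (G↔T, transversion), site 26 (C↔T, transition), site 27 (C↔G, transversion), site 33 (G↔A, transition), site 35 (C↔A, transversion), site 42 (T↔A, transversion), site 44 (A↔C, transversion).
Of the 13 differences, 4 transitions and 9 transversions, so Ti/Tv = 4/9 = 0.444.

0.444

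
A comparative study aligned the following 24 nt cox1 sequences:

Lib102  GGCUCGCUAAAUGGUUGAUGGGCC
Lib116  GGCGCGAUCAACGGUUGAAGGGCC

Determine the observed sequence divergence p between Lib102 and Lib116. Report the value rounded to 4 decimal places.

Differing sites — 4:U/G; 7:C/A; 9:A/C; 12:U/C; 19:U/A.
There are 5 differences over 24 sites, so p = 5/24 = 0.2083.

0.2083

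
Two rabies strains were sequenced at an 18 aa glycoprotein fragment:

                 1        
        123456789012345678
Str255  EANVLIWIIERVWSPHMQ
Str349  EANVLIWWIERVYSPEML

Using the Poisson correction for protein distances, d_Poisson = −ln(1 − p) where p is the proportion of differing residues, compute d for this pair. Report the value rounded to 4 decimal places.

0.2513

Differing sites — 8:I/W; 13:W/Y; 16:H/E; 18:Q/L.
p = 4/18 = 0.222222.
d = −ln(1 − 0.222222) = −ln(0.777778) = 0.2513.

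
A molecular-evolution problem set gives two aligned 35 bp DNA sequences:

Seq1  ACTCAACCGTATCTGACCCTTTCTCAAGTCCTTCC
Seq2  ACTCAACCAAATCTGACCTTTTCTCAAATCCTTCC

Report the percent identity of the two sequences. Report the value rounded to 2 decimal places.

Mismatches occur at site 9 (G↔A), site 10 (T↔A), site 19 (C↔T), site 28 (G↔A).
31 of the 35 sites match, so the percent identity is 31/35 × 100 = 88.57%.

88.57%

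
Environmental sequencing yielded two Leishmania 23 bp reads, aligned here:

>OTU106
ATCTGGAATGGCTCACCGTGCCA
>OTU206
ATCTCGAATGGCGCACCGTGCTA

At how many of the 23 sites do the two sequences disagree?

3

Mismatches occur at site 5 (G→C), site 13 (T→G), site 22 (C→T).
That gives 3 mismatches out of 23 aligned sites, so the Hamming distance is 3.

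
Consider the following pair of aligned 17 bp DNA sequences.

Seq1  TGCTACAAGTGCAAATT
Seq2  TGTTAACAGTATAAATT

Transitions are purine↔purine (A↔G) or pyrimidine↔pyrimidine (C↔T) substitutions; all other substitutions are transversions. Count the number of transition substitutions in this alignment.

3

The sequences differ at positions 3 (C/T, transition), 6 (C/A, transversion), 7 (A/C, transversion), 11 (G/A, transition), 12 (C/T, transition).
Of the 5 differences, 3 transitions and 2 transversions, so the answer is 3.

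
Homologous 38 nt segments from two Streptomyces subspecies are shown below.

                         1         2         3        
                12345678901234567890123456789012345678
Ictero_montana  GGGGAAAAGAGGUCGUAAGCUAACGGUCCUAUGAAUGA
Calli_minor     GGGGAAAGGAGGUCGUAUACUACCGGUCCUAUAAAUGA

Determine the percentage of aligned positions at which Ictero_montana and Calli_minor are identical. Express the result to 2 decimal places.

The sequences differ at positions 8 (A/G), 18 (A/U), 19 (G/A), 23 (A/C), 33 (G/A).
33 of the 38 sites match, so the percent identity is 33/38 × 100 = 86.84%.

86.84%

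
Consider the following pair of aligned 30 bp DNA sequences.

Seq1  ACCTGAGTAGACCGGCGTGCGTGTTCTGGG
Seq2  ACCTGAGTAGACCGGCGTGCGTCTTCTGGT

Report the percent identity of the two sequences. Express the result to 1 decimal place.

93.3%

Differing sites — 23:G/C; 30:G/T.
28 of the 30 sites match, so the percent identity is 28/30 × 100 = 93.3%.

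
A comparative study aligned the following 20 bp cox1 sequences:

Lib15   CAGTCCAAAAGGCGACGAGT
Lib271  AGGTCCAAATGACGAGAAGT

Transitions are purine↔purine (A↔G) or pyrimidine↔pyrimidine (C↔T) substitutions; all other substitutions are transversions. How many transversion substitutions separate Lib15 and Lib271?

Differing sites — 1:C/A (Tv); 2:A/G (Ti); 10:A/T (Tv); 12:G/A (Ti); 16:C/G (Tv); 17:G/A (Ti).
Of the 6 differences, 3 transitions and 3 transversions, so the answer is 3.

3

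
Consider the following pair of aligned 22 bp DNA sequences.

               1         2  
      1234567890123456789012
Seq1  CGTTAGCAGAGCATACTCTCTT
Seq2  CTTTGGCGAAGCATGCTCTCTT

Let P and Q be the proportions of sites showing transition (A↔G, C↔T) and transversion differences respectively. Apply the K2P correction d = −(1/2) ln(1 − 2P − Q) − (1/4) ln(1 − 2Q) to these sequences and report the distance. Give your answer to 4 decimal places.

0.2869

Mismatches occur at site 2 (G/T, transversion), site 5 (A/G, transition), site 8 (A/G, transition), site 9 (G/A, transition), site 15 (A/G, transition).
Of the 5 differences, 4 transitions and 1 transversion over 22 sites: P = 4/22 = 0.181818, Q = 1/22 = 0.045455.
d = −0.5·ln(0.590909) − 0.25·ln(0.909090) = −0.5·(-0.526093) − 0.25·(-0.095311) = 0.2869.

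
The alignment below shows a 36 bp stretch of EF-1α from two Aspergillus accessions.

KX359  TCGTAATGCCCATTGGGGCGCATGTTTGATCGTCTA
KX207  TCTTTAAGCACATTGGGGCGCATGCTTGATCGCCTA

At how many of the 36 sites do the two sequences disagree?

6

Mismatches occur at site 3 (G→T), site 5 (A→T), site 7 (T→A), site 10 (C→A), site 25 (T→C), site 33 (T→C).
That gives 6 mismatches out of 36 aligned sites, so the Hamming distance is 6.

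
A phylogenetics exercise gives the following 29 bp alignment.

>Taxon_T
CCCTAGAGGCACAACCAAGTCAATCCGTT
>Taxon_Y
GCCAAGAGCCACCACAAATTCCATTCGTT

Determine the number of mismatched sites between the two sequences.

The sequences differ at positions 1 (C/G), 4 (T/A), 9 (G/C), 13 (A/C), 16 (C/A), 19 (G/T), 22 (A/C), 25 (C/T).
That gives 8 mismatches out of 29 aligned sites, so the Hamming distance is 8.

8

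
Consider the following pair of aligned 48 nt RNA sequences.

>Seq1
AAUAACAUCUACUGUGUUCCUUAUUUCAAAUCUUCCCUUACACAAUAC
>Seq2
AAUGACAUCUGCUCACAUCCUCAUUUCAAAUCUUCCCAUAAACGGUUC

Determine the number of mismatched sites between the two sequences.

Mismatches occur at site 4 (A↔G), site 11 (A↔G), site 14 (G↔C), site 15 (U↔A), site 16 (G↔C), site 17 (U↔A), site 22 (U↔C), site 38 (U↔A), site 41 (C↔A), site 44 (A↔G), site 45 (A↔G), site 47 (A↔U).
That gives 12 mismatches out of 48 aligned sites, so the Hamming distance is 12.

12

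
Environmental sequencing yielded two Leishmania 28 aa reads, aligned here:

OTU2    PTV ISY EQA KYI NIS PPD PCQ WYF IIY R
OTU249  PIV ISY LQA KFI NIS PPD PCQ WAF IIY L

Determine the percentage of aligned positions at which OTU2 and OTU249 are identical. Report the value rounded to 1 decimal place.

Differing sites — 2:T/I; 7:E/L; 11:Y/F; 23:Y/A; 28:R/L.
23 of the 28 sites match, so the percent identity is 23/28 × 100 = 82.1%.

82.1%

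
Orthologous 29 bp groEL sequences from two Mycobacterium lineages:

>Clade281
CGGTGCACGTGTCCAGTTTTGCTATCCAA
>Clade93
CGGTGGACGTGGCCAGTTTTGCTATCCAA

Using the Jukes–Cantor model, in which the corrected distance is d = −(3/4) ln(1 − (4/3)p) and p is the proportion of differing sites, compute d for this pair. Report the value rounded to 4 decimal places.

0.0723

Mismatches occur at site 6 (C↔G), site 12 (T↔G).
p = 2/29 = 0.068966.
d = −0.75 · ln(1 − (4/3)·0.068966) = −0.75 · ln(0.908045) = −0.75 · (-0.096461) = 0.0723.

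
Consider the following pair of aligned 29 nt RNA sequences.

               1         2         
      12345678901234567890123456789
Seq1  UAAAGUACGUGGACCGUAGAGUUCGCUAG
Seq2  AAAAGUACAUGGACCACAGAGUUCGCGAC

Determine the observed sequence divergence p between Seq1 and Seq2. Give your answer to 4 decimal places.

0.2069

The sequences differ at positions 1 (U/A), 9 (G/A), 16 (G/A), 17 (U/C), 27 (U/G), 29 (G/C).
There are 6 differences over 29 sites, so p = 6/29 = 0.2069.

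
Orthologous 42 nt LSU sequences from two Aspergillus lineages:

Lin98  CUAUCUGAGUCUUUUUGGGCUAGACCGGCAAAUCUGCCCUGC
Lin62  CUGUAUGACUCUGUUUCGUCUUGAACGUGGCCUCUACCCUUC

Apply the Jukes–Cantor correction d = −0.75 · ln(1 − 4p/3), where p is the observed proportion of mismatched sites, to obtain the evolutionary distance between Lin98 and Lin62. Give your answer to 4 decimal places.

0.4850

Differing sites — 3:A/G; 5:C/A; 9:G/C; 13:U/G; 17:G/C; 19:G/U; 22:A/U; 25:C/A; 28:G/U; 29:C/G; 30:A/G; 31:A/C; 32:A/C; 36:G/A; 41:G/U.
p = 15/42 = 0.357143.
d = −0.75 · ln(1 − (4/3)·0.357143) = −0.75 · ln(0.523809) = −0.75 · (-0.646628) = 0.4850.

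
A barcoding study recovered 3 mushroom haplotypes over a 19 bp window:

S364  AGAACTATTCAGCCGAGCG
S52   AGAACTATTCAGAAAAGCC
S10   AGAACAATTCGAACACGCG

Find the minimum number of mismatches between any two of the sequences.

Pairwise Hamming distances:
  S364 vs S52: 4
  S364 vs S10: 6
  S52 vs S10: 6
The smallest is 4, between S364 and S52.

4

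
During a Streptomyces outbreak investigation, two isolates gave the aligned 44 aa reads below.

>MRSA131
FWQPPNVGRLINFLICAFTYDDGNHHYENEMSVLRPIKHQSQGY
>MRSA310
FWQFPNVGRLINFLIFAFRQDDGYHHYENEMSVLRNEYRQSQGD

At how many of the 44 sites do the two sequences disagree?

Mismatches occur at site 4 (P↔F), site 16 (C↔F), site 19 (T↔R), site 20 (Y↔Q), site 24 (N↔Y), site 36 (P↔N), site 37 (I↔E), site 38 (K↔Y), site 39 (H↔R), site 44 (Y↔D).
That gives 10 mismatches out of 44 aligned sites, so the Hamming distance is 10.

10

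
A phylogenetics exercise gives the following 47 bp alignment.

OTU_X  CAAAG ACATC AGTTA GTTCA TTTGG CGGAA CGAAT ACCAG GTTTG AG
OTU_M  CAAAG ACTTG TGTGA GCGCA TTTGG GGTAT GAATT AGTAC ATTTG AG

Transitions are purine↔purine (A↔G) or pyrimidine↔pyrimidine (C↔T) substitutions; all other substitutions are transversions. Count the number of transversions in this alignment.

Differing sites — 8:A/T (Tv); 10:C/G (Tv); 11:A/T (Tv); 14:T/G (Tv); 17:T/C (Ti); 18:T/G (Tv); 26:C/G (Tv); 28:G/T (Tv); 30:A/T (Tv); 31:C/G (Tv); 32:G/A (Ti); 34:A/T (Tv); 37:C/G (Tv); 38:C/T (Ti); 40:G/C (Tv); 41:G/A (Ti).
Of the 16 differences, 4 transitions and 12 transversions, so the answer is 12.

12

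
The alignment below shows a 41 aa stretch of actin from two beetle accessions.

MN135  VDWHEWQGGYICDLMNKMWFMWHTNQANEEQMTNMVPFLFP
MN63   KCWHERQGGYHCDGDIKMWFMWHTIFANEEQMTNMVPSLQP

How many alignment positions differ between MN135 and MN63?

Differing sites — 1:V/K; 2:D/C; 6:W/R; 11:I/H; 14:L/G; 15:M/D; 16:N/I; 25:N/I; 26:Q/F; 38:F/S; 40:F/Q.
That gives 11 mismatches out of 41 aligned sites, so the Hamming distance is 11.

11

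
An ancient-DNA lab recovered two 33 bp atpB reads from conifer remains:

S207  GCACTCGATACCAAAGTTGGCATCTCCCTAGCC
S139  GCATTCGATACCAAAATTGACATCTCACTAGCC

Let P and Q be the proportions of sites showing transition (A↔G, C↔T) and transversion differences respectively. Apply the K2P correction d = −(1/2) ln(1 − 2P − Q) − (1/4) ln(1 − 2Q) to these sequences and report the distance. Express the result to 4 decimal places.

0.1348

Differing sites — 4:C/T (Ti); 16:G/A (Ti); 20:G/A (Ti); 27:C/A (Tv).
Of the 4 differences, 3 transitions and 1 transversion over 33 sites: P = 3/33 = 0.090909, Q = 1/33 = 0.030303.
d = −0.5·ln(0.787879) − 0.25·ln(0.939394) = −0.5·(-0.238411) − 0.25·(-0.062520) = 0.1348.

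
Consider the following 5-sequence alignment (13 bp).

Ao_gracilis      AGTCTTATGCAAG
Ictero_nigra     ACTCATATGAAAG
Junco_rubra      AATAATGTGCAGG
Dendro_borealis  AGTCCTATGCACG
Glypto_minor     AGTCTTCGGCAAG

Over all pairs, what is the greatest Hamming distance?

Pairwise Hamming distances:
  Ao_gracilis vs Ictero_nigra: 3
  Ao_gracilis vs Junco_rubra: 5
  Ao_gracilis vs Dendro_borealis: 2
  Ao_gracilis vs Glypto_minor: 2
  Ictero_nigra vs Junco_rubra: 5
  Ictero_nigra vs Dendro_borealis: 4
  Ictero_nigra vs Glypto_minor: 5
  Junco_rubra vs Dendro_borealis: 5
  Junco_rubra vs Glypto_minor: 6
  Dendro_borealis vs Glypto_minor: 4
The largest is 6, between Junco_rubra and Glypto_minor.

6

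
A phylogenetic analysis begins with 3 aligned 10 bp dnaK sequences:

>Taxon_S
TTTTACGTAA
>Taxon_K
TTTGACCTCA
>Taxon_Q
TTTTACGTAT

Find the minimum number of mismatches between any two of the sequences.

Pairwise Hamming distances:
  Taxon_S vs Taxon_K: 3
  Taxon_S vs Taxon_Q: 1
  Taxon_K vs Taxon_Q: 4
The smallest is 1, between Taxon_S and Taxon_Q.

1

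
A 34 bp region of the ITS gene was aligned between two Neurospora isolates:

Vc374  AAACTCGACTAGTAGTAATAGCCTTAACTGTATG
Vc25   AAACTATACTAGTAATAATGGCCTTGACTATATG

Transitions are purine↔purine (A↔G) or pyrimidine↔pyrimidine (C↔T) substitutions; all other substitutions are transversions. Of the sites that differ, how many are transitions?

Mismatches occur at site 6 (C→A, transversion), site 7 (G→T, transversion), site 15 (G→A, transition), site 20 (A→G, transition), site 26 (A→G, transition), site 30 (G→A, transition).
Of the 6 differences, 4 transitions and 2 transversions, so the answer is 4.

4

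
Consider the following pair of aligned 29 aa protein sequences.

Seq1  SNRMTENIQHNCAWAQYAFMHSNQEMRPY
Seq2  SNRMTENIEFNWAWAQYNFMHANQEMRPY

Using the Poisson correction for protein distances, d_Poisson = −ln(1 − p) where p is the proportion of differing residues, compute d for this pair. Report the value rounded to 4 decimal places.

Mismatches occur at site 9 (Q→E), site 10 (H→F), site 12 (C→W), site 18 (A→N), site 22 (S→A).
p = 5/29 = 0.172414.
d = −ln(1 − 0.172414) = −ln(0.827586) = 0.1892.

0.1892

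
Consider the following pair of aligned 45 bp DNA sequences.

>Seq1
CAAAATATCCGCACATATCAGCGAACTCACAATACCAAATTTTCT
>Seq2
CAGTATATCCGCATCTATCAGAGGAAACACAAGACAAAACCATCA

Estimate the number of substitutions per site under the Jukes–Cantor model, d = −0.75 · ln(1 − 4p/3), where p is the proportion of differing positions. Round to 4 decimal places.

The sequences differ at positions 3 (A/G), 4 (A/T), 14 (C/T), 15 (A/C), 22 (C/A), 24 (A/G), 26 (C/A), 27 (T/A), 33 (T/G), 36 (C/A), 40 (T/C), 41 (T/C), 42 (T/A), 45 (T/A).
p = 14/45 = 0.311111.
d = −0.75 · ln(1 − (4/3)·0.311111) = −0.75 · ln(0.585185) = −0.75 · (-0.535827) = 0.4019.

0.4019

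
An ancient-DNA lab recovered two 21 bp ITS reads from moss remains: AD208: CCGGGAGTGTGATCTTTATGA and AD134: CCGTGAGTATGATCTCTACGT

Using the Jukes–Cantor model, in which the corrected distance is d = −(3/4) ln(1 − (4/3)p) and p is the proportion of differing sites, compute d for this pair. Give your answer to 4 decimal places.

Differing sites — 4:G/T; 9:G/A; 16:T/C; 19:T/C; 21:A/T.
p = 5/21 = 0.238095.
d = −0.75 · ln(1 − (4/3)·0.238095) = −0.75 · ln(0.682540) = −0.75 · (-0.381934) = 0.2865.

0.2865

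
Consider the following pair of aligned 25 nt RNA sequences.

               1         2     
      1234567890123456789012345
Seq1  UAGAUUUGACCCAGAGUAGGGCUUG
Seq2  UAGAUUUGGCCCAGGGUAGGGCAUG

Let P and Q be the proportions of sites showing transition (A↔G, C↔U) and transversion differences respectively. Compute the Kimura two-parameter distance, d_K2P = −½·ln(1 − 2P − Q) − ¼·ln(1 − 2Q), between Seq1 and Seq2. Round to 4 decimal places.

Differing sites — 9:A/G (Ti); 15:A/G (Ti); 23:U/A (Tv).
Of the 3 differences, 2 transitions and 1 transversion over 25 sites: P = 2/25 = 0.080000, Q = 1/25 = 0.040000.
d = −0.5·ln(0.800000) − 0.25·ln(0.920000) = −0.5·(-0.223144) − 0.25·(-0.083382) = 0.1324.

0.1324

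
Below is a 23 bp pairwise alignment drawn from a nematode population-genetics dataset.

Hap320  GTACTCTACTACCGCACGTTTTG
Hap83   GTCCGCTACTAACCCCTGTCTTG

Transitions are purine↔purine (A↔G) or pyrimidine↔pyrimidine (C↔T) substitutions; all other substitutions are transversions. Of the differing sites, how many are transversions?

Differing sites — 3:A/C (Tv); 5:T/G (Tv); 12:C/A (Tv); 14:G/C (Tv); 16:A/C (Tv); 17:C/T (Ti); 20:T/C (Ti).
Of the 7 differences, 2 transitions and 5 transversions, so the answer is 5.

5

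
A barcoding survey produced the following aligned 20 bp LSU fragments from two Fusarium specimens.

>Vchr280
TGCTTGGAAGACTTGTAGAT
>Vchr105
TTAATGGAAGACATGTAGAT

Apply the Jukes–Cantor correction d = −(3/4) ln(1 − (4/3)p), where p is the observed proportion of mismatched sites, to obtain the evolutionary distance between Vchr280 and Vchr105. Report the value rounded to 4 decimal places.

Differing sites — 2:G/T; 3:C/A; 4:T/A; 13:T/A.
p = 4/20 = 0.200000.
d = −0.75 · ln(1 − (4/3)·0.200000) = −0.75 · ln(0.733333) = −0.75 · (-0.310155) = 0.2326.

0.2326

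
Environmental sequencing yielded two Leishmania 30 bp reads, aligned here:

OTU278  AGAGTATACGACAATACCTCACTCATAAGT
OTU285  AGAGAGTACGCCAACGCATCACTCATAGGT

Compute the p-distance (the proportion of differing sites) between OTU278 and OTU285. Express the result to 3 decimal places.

0.233

Mismatches occur at site 5 (T→A), site 6 (A→G), site 11 (A→C), site 15 (T→C), site 16 (A→G), site 18 (C→A), site 28 (A→G).
There are 7 differences over 30 sites, so p = 7/30 = 0.233.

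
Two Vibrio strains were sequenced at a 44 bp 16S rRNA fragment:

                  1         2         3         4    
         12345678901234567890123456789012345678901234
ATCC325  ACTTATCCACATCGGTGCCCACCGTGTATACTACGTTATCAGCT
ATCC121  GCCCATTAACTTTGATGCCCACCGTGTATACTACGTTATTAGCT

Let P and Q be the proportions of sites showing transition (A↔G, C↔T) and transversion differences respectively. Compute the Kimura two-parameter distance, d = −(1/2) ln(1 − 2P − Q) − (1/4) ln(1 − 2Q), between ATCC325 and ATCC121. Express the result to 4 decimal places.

Mismatches occur at site 1 (A→G, transition), site 3 (T→C, transition), site 4 (T→C, transition), site 7 (C→T, transition), site 8 (C→A, transversion), site 11 (A→T, transversion), site 13 (C→T, transition), site 15 (G→A, transition), site 40 (C→T, transition).
Of the 9 differences, 7 transitions and 2 transversions over 44 sites: P = 7/44 = 0.159091, Q = 2/44 = 0.045455.
d = −0.5·ln(0.636363) − 0.25·ln(0.909090) = −0.5·(-0.451986) − 0.25·(-0.095311) = 0.2498.

0.2498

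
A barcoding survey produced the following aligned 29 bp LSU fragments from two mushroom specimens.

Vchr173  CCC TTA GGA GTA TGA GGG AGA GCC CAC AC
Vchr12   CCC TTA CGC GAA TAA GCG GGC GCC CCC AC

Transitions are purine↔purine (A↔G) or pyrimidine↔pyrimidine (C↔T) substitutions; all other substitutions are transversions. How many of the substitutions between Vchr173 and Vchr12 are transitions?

2

The sequences differ at positions 7 (G/C, transversion), 9 (A/C, transversion), 11 (T/A, transversion), 14 (G/A, transition), 17 (G/C, transversion), 19 (A/G, transition), 21 (A/C, transversion), 26 (A/C, transversion).
Of the 8 differences, 2 transitions and 6 transversions, so the answer is 2.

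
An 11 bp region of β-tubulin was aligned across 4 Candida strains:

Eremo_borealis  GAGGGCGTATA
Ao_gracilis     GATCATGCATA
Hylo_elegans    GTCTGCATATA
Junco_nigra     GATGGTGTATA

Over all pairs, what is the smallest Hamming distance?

Pairwise Hamming distances:
  Eremo_borealis vs Ao_gracilis: 5
  Eremo_borealis vs Hylo_elegans: 4
  Eremo_borealis vs Junco_nigra: 2
  Ao_gracilis vs Hylo_elegans: 7
  Ao_gracilis vs Junco_nigra: 3
  Hylo_elegans vs Junco_nigra: 5
The smallest is 2, between Eremo_borealis and Junco_nigra.

2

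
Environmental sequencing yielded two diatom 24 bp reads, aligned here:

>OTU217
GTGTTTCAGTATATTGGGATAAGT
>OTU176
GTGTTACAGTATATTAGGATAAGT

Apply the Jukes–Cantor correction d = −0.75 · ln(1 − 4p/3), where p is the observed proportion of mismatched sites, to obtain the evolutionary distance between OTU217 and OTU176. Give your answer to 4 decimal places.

Differing sites — 6:T/A; 16:G/A.
p = 2/24 = 0.083333.
d = −0.75 · ln(1 − (4/3)·0.083333) = −0.75 · ln(0.888889) = −0.75 · (-0.117783) = 0.0883.

0.0883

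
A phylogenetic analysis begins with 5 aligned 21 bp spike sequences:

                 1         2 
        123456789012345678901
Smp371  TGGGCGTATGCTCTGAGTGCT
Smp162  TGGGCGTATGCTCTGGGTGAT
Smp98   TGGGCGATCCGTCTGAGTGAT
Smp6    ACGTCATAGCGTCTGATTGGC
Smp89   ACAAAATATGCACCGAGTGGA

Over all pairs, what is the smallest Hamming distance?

Pairwise Hamming distances:
  Smp371 vs Smp162: 2
  Smp371 vs Smp98: 6
  Smp371 vs Smp6: 10
  Smp371 vs Smp89: 10
  Smp162 vs Smp98: 6
  Smp162 vs Smp6: 11
  Smp162 vs Smp89: 11
  Smp98 vs Smp6: 10
  Smp98 vs Smp89: 15
  Smp6 vs Smp89: 10
The smallest is 2, between Smp371 and Smp162.

2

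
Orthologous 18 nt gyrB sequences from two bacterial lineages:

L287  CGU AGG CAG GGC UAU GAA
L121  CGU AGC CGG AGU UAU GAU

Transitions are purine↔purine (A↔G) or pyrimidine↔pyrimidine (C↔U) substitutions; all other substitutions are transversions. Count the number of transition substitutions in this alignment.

3

Mismatches occur at site 6 (G→C, transversion), site 8 (A→G, transition), site 10 (G→A, transition), site 12 (C→U, transition), site 18 (A→U, transversion).
Of the 5 differences, 3 transitions and 2 transversions, so the answer is 3.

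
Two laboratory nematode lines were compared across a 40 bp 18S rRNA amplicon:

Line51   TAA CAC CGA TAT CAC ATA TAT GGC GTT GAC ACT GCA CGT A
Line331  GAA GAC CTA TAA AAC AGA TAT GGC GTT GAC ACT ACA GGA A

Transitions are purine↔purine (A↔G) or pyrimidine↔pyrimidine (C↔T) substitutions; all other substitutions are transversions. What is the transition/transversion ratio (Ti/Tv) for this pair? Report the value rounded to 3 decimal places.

The sequences differ at positions 1 (T/G, transversion), 4 (C/G, transversion), 8 (G/T, transversion), 12 (T/A, transversion), 13 (C/A, transversion), 17 (T/G, transversion), 34 (G/A, transition), 37 (C/G, transversion), 39 (T/A, transversion).
Of the 9 differences, 1 transition and 8 transversions, so Ti/Tv = 1/8 = 0.125.

0.125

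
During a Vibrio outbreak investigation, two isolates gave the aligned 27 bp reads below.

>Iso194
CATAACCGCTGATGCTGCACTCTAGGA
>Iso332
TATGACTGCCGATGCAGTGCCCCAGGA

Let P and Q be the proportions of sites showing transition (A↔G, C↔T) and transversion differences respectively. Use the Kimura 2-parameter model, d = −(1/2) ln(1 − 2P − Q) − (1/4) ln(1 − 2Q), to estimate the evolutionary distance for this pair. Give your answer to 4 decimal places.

0.5159

The sequences differ at positions 1 (C/T, transition), 4 (A/G, transition), 7 (C/T, transition), 10 (T/C, transition), 16 (T/A, transversion), 18 (C/T, transition), 19 (A/G, transition), 21 (T/C, transition), 23 (T/C, transition).
Of the 9 differences, 8 transitions and 1 transversion over 27 sites: P = 8/27 = 0.296296, Q = 1/27 = 0.037037.
d = −0.5·ln(0.370371) − 0.25·ln(0.925926) = −0.5·(-0.993250) − 0.25·(-0.076961) = 0.5159.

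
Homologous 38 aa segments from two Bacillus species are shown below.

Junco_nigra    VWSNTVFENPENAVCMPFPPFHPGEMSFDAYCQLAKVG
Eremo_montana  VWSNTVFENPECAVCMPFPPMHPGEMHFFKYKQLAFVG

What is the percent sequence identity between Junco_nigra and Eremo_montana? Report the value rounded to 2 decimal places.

Mismatches occur at site 12 (N↔C), site 21 (F↔M), site 27 (S↔H), site 29 (D↔F), site 30 (A↔K), site 32 (C↔K), site 36 (K↔F).
31 of the 38 sites match, so the percent identity is 31/38 × 100 = 81.58%.

81.58%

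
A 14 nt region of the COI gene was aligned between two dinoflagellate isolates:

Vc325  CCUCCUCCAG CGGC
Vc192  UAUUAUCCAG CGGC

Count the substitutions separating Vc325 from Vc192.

4

The sequences differ at positions 1 (C/U), 2 (C/A), 4 (C/U), 5 (C/A).
That gives 4 mismatches out of 14 aligned sites, so the Hamming distance is 4.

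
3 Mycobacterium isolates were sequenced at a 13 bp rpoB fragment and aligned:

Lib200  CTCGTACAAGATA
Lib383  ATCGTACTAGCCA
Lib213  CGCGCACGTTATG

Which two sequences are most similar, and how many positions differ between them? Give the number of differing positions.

4

Pairwise Hamming distances:
  Lib200 vs Lib383: 4
  Lib200 vs Lib213: 6
  Lib383 vs Lib213: 9
The smallest is 4, between Lib200 and Lib383.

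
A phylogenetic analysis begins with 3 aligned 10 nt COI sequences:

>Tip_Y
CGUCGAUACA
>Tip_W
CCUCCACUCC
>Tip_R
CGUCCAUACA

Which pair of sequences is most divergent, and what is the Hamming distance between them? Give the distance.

5

Pairwise Hamming distances:
  Tip_Y vs Tip_W: 5
  Tip_Y vs Tip_R: 1
  Tip_W vs Tip_R: 4
The largest is 5, between Tip_Y and Tip_W.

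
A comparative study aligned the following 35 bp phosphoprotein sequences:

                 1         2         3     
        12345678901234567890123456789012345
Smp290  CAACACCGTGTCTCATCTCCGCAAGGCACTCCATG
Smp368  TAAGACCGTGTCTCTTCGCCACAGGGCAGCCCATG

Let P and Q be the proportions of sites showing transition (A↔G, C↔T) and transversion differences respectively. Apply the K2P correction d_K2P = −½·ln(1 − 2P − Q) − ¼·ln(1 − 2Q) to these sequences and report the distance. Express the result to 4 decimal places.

0.2748

The sequences differ at positions 1 (C/T, transition), 4 (C/G, transversion), 15 (A/T, transversion), 18 (T/G, transversion), 21 (G/A, transition), 24 (A/G, transition), 29 (C/G, transversion), 30 (T/C, transition).
Of the 8 differences, 4 transitions and 4 transversions over 35 sites: P = 4/35 = 0.114286, Q = 4/35 = 0.114286.
d = −0.5·ln(0.657142) − 0.25·ln(0.771428) = −0.5·(-0.419855) − 0.25·(-0.259512) = 0.2748.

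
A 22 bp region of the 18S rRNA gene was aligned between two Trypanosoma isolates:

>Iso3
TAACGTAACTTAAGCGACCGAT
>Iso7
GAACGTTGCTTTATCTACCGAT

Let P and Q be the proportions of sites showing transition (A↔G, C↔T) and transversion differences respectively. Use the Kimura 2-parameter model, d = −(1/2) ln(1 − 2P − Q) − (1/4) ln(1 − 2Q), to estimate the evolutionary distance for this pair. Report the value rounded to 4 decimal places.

0.3430

Mismatches occur at site 1 (T↔G, transversion), site 7 (A↔T, transversion), site 8 (A↔G, transition), site 12 (A↔T, transversion), site 14 (G↔T, transversion), site 16 (G↔T, transversion).
Of the 6 differences, 1 transition and 5 transversions over 22 sites: P = 1/22 = 0.045455, Q = 5/22 = 0.227273.
d = −0.5·ln(0.681817) − 0.25·ln(0.545454) = −0.5·(-0.382994) − 0.25·(-0.606137) = 0.3430.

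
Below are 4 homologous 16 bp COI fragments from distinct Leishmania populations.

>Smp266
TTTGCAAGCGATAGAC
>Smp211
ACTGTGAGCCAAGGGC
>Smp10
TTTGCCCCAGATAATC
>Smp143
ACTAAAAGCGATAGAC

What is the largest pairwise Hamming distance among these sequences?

12

Pairwise Hamming distances:
  Smp266 vs Smp211: 8
  Smp266 vs Smp10: 6
  Smp266 vs Smp143: 4
  Smp211 vs Smp10: 12
  Smp211 vs Smp143: 7
  Smp10 vs Smp143: 10
The largest is 12, between Smp211 and Smp10.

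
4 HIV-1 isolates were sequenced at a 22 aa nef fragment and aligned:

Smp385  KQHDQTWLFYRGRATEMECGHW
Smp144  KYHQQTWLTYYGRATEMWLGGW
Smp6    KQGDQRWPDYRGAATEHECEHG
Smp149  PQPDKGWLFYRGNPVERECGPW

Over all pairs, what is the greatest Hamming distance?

15

Pairwise Hamming distances:
  Smp385 vs Smp144: 7
  Smp385 vs Smp6: 8
  Smp385 vs Smp149: 9
  Smp144 vs Smp6: 14
  Smp144 vs Smp149: 15
  Smp6 vs Smp149: 13
The largest is 15, between Smp144 and Smp149.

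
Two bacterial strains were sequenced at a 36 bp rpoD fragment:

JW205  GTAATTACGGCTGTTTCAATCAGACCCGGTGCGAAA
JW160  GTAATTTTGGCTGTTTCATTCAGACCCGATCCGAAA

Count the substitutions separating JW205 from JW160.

5

The sequences differ at positions 7 (A/T), 8 (C/T), 19 (A/T), 29 (G/A), 31 (G/C).
That gives 5 mismatches out of 36 aligned sites, so the Hamming distance is 5.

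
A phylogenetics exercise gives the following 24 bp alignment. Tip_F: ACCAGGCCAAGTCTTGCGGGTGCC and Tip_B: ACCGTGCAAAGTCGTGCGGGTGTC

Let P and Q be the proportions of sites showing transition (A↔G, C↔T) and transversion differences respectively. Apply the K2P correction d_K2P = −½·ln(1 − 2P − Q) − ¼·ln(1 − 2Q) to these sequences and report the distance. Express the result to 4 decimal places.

Mismatches occur at site 4 (A→G, transition), site 5 (G→T, transversion), site 8 (C→A, transversion), site 14 (T→G, transversion), site 23 (C→T, transition).
Of the 5 differences, 2 transitions and 3 transversions over 24 sites: P = 2/24 = 0.083333, Q = 3/24 = 0.125000.
d = −0.5·ln(0.708334) − 0.25·ln(0.750000) = −0.5·(-0.344840) − 0.25·(-0.287682) = 0.2443.

0.2443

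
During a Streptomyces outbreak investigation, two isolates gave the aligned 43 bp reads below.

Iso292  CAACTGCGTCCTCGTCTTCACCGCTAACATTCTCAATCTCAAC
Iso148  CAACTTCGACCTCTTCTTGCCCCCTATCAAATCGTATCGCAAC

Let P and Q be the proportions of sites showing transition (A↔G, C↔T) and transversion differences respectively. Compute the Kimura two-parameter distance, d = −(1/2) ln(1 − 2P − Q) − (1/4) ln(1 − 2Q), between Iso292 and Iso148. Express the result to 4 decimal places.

0.4369

The sequences differ at positions 6 (G/T, transversion), 9 (T/A, transversion), 14 (G/T, transversion), 19 (C/G, transversion), 20 (A/C, transversion), 23 (G/C, transversion), 27 (A/T, transversion), 30 (T/A, transversion), 31 (T/A, transversion), 32 (C/T, transition), 33 (T/C, transition), 34 (C/G, transversion), 35 (A/T, transversion), 39 (T/G, transversion).
Of the 14 differences, 2 transitions and 12 transversions over 43 sites: P = 2/43 = 0.046512, Q = 12/43 = 0.279070.
d = −0.5·ln(0.627906) − 0.25·ln(0.441860) = −0.5·(-0.465365) − 0.25·(-0.816762) = 0.4369.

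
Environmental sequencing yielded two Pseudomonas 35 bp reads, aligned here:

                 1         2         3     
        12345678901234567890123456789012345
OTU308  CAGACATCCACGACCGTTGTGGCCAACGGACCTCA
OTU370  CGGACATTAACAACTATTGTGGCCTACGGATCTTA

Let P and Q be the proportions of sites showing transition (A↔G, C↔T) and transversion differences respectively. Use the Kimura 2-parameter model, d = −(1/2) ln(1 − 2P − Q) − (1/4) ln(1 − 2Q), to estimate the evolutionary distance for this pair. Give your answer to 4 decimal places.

Mismatches occur at site 2 (A↔G, transition), site 8 (C↔T, transition), site 9 (C↔A, transversion), site 12 (G↔A, transition), site 15 (C↔T, transition), site 16 (G↔A, transition), site 25 (A↔T, transversion), site 31 (C↔T, transition), site 34 (C↔T, transition).
Of the 9 differences, 7 transitions and 2 transversions over 35 sites: P = 7/35 = 0.200000, Q = 2/35 = 0.057143.
d = −0.5·ln(0.542857) − 0.25·ln(0.885714) = −0.5·(-0.610909) − 0.25·(-0.121361) = 0.3358.

0.3358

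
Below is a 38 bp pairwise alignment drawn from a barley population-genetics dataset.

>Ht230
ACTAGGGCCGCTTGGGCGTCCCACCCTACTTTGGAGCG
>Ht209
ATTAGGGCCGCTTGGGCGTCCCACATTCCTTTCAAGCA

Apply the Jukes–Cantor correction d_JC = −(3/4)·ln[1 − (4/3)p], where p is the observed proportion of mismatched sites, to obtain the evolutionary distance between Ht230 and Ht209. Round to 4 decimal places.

The sequences differ at positions 2 (C/T), 25 (C/A), 26 (C/T), 28 (A/C), 33 (G/C), 34 (G/A), 38 (G/A).
p = 7/38 = 0.184211.
d = −0.75 · ln(1 − (4/3)·0.184211) = −0.75 · ln(0.754385) = −0.75 · (-0.281852) = 0.2114.

0.2114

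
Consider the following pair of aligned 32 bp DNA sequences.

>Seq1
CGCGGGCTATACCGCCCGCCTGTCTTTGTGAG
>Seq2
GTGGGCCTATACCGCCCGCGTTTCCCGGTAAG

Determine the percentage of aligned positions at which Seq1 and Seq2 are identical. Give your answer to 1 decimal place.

Mismatches occur at site 1 (C↔G), site 2 (G↔T), site 3 (C↔G), site 6 (G↔C), site 20 (C↔G), site 22 (G↔T), site 25 (T↔C), site 26 (T↔C), site 27 (T↔G), site 30 (G↔A).
22 of the 32 sites match, so the percent identity is 22/32 × 100 = 68.8%.

68.8%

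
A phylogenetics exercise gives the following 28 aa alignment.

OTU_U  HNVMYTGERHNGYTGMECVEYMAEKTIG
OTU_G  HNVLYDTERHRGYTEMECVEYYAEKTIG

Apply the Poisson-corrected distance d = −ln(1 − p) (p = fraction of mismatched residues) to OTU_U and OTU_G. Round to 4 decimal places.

0.2412

Mismatches occur at site 4 (M/L), site 6 (T/D), site 7 (G/T), site 11 (N/R), site 15 (G/E), site 22 (M/Y).
p = 6/28 = 0.214286.
d = −ln(1 − 0.214286) = −ln(0.785714) = 0.2412.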